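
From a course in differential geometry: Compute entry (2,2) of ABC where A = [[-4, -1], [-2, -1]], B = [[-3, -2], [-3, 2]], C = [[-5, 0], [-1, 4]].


(ABC)_{22} = sum_m (AB)_{2m} C_{m2}. First compute row 2 of AB.
(AB)_{21} = -2*-3 + -1*-3 = 9
(AB)_{22} = -2*-2 + -1*2 = 2
Now contract with column 2 of C:
(AB)_{21} * C_{12} = 9 * 0 = 0
(AB)_{22} * C_{22} = 2 * 4 = 8
(ABC)_{22} = 0 + 8 = 8

8


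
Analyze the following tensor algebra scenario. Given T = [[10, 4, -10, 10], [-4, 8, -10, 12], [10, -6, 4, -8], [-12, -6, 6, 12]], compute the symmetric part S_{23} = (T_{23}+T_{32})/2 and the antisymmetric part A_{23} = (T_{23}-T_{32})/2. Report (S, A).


T_{23} = -10
T_{32} = -6
S_{23} = (-10 + -6)/2 = -16/2 = -8
A_{23} = (-10 - -6)/2 = -4/2 = -2
Check: S + A = -8 + -2 = -10 = T_{23}.

(-8, -2)


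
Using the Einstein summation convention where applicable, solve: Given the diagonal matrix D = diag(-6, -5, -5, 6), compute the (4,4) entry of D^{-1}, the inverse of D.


For a diagonal matrix, the inverse has entries (D^{-1})_{ii} = 1/d_{ii}.
The diagonal entries are: d_{11} = -6, d_{22} = -5, d_{33} = -5, d_{44} = 6
We need (D^{-1})_{44} = 1/d_{44} = 1/6 = 1/6

1/6


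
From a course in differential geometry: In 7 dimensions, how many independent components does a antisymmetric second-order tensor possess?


A antisymmetric rank-2 tensor in d dimensions has d(d-1)/2 independent components.
d = 7
d(d-1)/2 = 7 * 6 / 2 = 42 / 2 = 21

21


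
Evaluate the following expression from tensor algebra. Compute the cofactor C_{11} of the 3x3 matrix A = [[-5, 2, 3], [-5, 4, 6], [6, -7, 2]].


To find cofactor C_{11}, delete row 1 and column 1.
The resulting 2x2 submatrix is: [[4, 6], [-7, 2]]
Minor M_{11} = 4*2 - 6*-7
  = 8 - -42 = 50
Sign = (-1)^(1+1) = (-1)^2 = 1
Cofactor C_{11} = 1 * 50 = 50

50


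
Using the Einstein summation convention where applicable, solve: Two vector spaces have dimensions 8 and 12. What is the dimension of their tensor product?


The dimension of a tensor product is the product of dimensions.
dim(V) = 8, dim(W) = 12
dim(V (x) W) = 8 * 12 = 96

96


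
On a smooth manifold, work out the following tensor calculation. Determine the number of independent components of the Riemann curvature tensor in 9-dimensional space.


The Riemann tensor in d dimensions has d^2(d^2 - 1)/12 independent components.
d = 9, so d^2 = 81
d^2 - 1 = 80
d^2(d^2 - 1) = 81 * 80 = 6480
Divide by 12: 6480 / 12 = 540

540


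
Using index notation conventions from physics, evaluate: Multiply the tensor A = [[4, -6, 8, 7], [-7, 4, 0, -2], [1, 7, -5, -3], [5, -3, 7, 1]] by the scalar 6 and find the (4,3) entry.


Scalar multiplication: (cA)_{ij} = c * A_{ij}.
c = 6
A_{43} = 7
(cA)_{43} = 6 * 7 = 42

42


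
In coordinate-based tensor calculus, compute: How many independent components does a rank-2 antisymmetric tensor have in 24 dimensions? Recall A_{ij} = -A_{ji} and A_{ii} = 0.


An antisymmetric rank-2 tensor satisfies A_{ij} = -A_{ji}, so diagonal entries are zero.
The independent components are the upper-triangular entries: C(n, 2) = n(n-1)/2.
n = 24
C(24, 2) = 24 * 23 / 2 = 552 / 2 = 276

276


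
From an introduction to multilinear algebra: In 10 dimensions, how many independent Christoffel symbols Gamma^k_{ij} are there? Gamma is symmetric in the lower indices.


Christoffel symbols Gamma^k_{ij} are symmetric in i,j, so there are d * d(d+1)/2 independent symbols.
d = 10
d(d+1)/2 = 10 * 11 / 2 = 55
Total = 10 * 55 = 550

550


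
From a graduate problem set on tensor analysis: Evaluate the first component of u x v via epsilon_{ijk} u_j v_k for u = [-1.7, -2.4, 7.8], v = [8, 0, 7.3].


(u x v)_1 = sum_{j,k} epsilon_{1jk} u_j v_k. Only permutations of (1,2,3) contribute; the two non-zero terms are:
eps_{123} u_2 v_3 = 1 * -2.4 * 7.3 = -17.52
eps_{132} u_3 v_2 = -1 * 7.8 * 0 = 0
(u x v)_1 = -17.52

-17.52


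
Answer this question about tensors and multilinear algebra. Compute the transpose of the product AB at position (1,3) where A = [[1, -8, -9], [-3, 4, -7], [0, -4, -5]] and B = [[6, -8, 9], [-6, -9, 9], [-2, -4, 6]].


(AB)^T_{ij} = (AB)_{ji} = sum_k A_{jk} B_{ki}.
For i=1, j=3 we need (AB)_{31}:
A_{31} * B_{11} = 0 * 6 = 0
A_{32} * B_{21} = -4 * -6 = 24
A_{33} * B_{31} = -5 * -2 = 10
Sum = 0 + 24 + 10 = 34

34


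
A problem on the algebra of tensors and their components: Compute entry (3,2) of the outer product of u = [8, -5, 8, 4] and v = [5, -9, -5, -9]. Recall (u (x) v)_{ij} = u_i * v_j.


The outer product entry T_{ij} = u_i * v_j.
We need i=3, j=2.
u_3 = 8, v_2 = -9
T_{3,2} = 8 * -9 = -72

-72


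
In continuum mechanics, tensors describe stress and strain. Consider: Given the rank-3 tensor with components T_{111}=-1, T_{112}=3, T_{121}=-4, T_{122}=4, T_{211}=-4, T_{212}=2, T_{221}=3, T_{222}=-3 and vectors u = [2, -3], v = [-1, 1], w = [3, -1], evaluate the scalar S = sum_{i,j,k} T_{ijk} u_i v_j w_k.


S = sum over i,j,k of T_{ijk} u_i v_j w_k. Expanding all 8 terms:
T_{111}*u_1*v_1*w_1 = -1*2*-1*3 = 6  (running total: 6)
T_{112}*u_1*v_1*w_2 = 3*2*-1*-1 = 6  (running total: 12)
T_{121}*u_1*v_2*w_1 = -4*2*1*3 = -24  (running total: -12)
T_{122}*u_1*v_2*w_2 = 4*2*1*-1 = -8  (running total: -20)
T_{211}*u_2*v_1*w_1 = -4*-3*-1*3 = -36  (running total: -56)
T_{212}*u_2*v_1*w_2 = 2*-3*-1*-1 = -6  (running total: -62)
T_{221}*u_2*v_2*w_1 = 3*-3*1*3 = -27  (running total: -89)
T_{222}*u_2*v_2*w_2 = -3*-3*1*-1 = -9  (running total: -98)
S = -98

-98


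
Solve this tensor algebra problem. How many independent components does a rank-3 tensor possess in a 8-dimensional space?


The number of components of a rank-r tensor in d dimensions is d^r.
Here d = 8 and r = 3.
8^3 = 512

512


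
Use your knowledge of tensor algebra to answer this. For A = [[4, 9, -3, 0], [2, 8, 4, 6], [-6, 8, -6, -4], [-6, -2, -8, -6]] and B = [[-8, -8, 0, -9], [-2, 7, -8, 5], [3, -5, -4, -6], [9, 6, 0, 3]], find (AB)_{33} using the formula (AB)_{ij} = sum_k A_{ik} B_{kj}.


(AB)_{ij} = sum_k A_{ik} B_{kj}.
For i=3, j=3:
A_{31} * B_{13} = -6 * 0 = 0
A_{32} * B_{23} = 8 * -8 = -64
A_{33} * B_{33} = -6 * -4 = 24
A_{34} * B_{43} = -4 * 0 = 0
Sum = 0 + -64 + 24 + 0 = -40

-40


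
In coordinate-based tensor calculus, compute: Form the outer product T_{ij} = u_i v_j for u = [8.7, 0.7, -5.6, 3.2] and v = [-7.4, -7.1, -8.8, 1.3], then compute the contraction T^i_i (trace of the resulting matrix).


The outer product gives T_{ij} = u_i v_j.
The trace (contraction) is Tr(T) = sum_i T_{ii} = sum_i u_i v_i.
Diagonal entries:
T_{11} = u_1 * v_1 = 8.7 * -7.4 = -64.38
T_{22} = u_2 * v_2 = 0.7 * -7.1 = -4.97
T_{33} = u_3 * v_3 = -5.6 * -8.8 = 49.28
T_{44} = u_4 * v_4 = 3.2 * 1.3 = 4.16
Tr(T) = -64.38 + -4.97 + 49.28 + 4.16 = -15.91

-15.91


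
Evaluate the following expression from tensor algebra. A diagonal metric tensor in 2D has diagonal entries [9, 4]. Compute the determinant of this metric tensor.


For a diagonal metric, the determinant is the product of diagonal entries.
Diagonal entries: 9, 4
det(g) = 9 * 4 = 36

36


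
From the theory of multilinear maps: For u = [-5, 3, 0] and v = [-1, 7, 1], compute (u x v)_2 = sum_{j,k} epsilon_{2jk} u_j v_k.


(u x v)_2 = sum_{j,k} epsilon_{2jk} u_j v_k. Only permutations of (1,2,3) contribute; the two non-zero terms are:
eps_{213} u_1 v_3 = -1 * -5 * 1 = 5
eps_{231} u_3 v_1 = 1 * 0 * -1 = 0
(u x v)_2 = 5

5


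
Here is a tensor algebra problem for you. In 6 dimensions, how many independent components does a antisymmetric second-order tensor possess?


A antisymmetric rank-2 tensor in d dimensions has d(d-1)/2 independent components.
d = 6
d(d-1)/2 = 6 * 5 / 2 = 30 / 2 = 15

15


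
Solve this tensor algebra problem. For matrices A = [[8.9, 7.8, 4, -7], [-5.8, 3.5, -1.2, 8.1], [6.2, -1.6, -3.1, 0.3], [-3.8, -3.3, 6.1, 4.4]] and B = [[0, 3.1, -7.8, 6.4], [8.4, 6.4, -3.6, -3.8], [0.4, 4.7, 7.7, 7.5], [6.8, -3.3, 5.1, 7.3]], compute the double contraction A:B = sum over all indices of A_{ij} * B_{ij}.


A:B = sum over all i,j of A_{ij} * B_{ij}.
Row 1: 8.9*0=0, 7.8*3.1=24.18, 4*-7.8=-31.2, -7*6.4=-44.8 => row sum = -51.82
Row 2: -5.8*8.4=-48.72, 3.5*6.4=22.4, -1.2*-3.6=4.32, 8.1*-3.8=-30.78 => row sum = -52.78
Row 3: 6.2*0.4=2.48, -1.6*4.7=-7.52, -3.1*7.7=-23.87, 0.3*7.5=2.25 => row sum = -26.66
Row 4: -3.8*6.8=-25.84, -3.3*-3.3=10.89, 6.1*5.1=31.11, 4.4*7.3=32.12 => row sum = 48.28
Total = -51.82 + -52.78 + -26.66 + 48.28 = -82.98

-82.98


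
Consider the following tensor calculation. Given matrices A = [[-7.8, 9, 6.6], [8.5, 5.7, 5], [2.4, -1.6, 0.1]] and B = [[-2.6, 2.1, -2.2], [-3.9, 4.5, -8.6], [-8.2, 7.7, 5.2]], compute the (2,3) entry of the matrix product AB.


(AB)_{ij} = sum_k A_{ik} B_{kj}.
For i=2, j=3:
A_{21} * B_{13} = 8.5 * -2.2 = -18.7
A_{22} * B_{23} = 5.7 * -8.6 = -49.02
A_{23} * B_{33} = 5 * 5.2 = 26
Sum = -18.7 + -49.02 + 26 = -41.72

-41.72


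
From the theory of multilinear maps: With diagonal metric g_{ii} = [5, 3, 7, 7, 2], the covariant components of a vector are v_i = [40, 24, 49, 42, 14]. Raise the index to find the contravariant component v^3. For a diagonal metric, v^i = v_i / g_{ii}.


To raise an index with a diagonal metric: v^i = v_i / g_{ii}.
For index 3: v_3 = 49, g_{33} = 7
v^3 = 49 / 7 = 7

7


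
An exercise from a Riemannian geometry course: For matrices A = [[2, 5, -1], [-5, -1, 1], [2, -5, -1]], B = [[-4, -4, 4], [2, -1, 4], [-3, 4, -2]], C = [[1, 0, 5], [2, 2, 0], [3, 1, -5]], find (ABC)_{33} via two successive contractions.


(ABC)_{33} = sum_m (AB)_{3m} C_{m3}. First compute row 3 of AB.
(AB)_{31} = 2*-4 + -5*2 + -1*-3 = -15
(AB)_{32} = 2*-4 + -5*-1 + -1*4 = -7
(AB)_{33} = 2*4 + -5*4 + -1*-2 = -10
Now contract with column 3 of C:
(AB)_{31} * C_{13} = -15 * 5 = -75
(AB)_{32} * C_{23} = -7 * 0 = 0
(AB)_{33} * C_{33} = -10 * -5 = 50
(ABC)_{33} = -75 + 0 + 50 = -25

-25


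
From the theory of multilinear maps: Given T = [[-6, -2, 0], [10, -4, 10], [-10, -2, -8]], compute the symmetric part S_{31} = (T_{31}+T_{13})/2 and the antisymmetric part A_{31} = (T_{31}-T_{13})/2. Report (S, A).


T_{31} = -10
T_{13} = 0
S_{31} = (-10 + 0)/2 = -10/2 = -5
A_{31} = (-10 - 0)/2 = -10/2 = -5
Check: S + A = -5 + -5 = -10 = T_{31}.

(-5, -5)


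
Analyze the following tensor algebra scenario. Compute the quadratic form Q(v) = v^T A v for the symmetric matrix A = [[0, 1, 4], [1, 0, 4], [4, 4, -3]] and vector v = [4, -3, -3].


First compute Av:
(Av)_1 = 0*4 + 1*-3 + 4*-3 = -15
(Av)_2 = 1*4 + 0*-3 + 4*-3 = -8
(Av)_3 = 4*4 + 4*-3 + -3*-3 = 13
Av = [-15, -8, 13]
Then v^T (Av) = 4*-15 + -3*-8 + -3*13
= -60 + 24 + -39 = -75

-75


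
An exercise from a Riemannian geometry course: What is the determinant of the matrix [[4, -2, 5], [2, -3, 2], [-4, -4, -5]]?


Expanding along the first row, det(A) = a11*M_11 - a12*M_12 + a13*M_13, where M_1j is the (1,j) minor.
Minor M_11 = -3*-5 - 2*-4 = 23
Minor M_12 = 2*-5 - 2*-4 = -2
Minor M_13 = 2*-4 - -3*-4 = -20
det = 4*(23) - -2*(-2) + 5*(-20)
    = 92 - 4 + -100
    = -12

-12


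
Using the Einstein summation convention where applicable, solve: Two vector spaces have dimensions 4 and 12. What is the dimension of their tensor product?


The dimension of a tensor product is the product of dimensions.
dim(V) = 4, dim(W) = 12
dim(V (x) W) = 4 * 12 = 48

48


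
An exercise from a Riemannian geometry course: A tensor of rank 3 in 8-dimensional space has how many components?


The number of components of a rank-r tensor in d dimensions is d^r.
Here d = 8 and r = 3.
8^3 = 512

512


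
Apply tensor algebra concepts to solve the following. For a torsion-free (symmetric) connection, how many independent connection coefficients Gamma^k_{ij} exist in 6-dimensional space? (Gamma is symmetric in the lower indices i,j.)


Christoffel symbols Gamma^k_{ij} are symmetric in i,j, so there are d * d(d+1)/2 independent symbols.
d = 6
d(d+1)/2 = 6 * 7 / 2 = 21
Total = 6 * 21 = 126

126


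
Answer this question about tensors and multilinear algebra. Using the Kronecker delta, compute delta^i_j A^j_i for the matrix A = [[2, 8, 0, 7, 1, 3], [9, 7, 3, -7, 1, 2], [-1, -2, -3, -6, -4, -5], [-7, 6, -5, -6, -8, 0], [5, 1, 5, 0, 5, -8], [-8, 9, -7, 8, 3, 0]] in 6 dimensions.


The contraction (trace) of a rank-2 tensor is the sum of its diagonal elements.
Diagonal entries: A[1,1] = 2, A[2,2] = 7, A[3,3] = -3, A[4,4] = -6, A[5,5] = 5, A[6,6] = 0
Tr(A) = 2 + 7 + -3 + -6 + 5 + 0 = 5

5


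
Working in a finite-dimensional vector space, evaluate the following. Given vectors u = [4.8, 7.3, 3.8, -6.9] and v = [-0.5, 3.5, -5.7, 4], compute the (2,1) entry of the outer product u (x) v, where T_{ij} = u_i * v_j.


The outer product entry T_{ij} = u_i * v_j.
We need i=2, j=1.
u_2 = 7.3, v_1 = -0.5
T_{2,1} = 7.3 * -0.5 = -3.65

-3.65


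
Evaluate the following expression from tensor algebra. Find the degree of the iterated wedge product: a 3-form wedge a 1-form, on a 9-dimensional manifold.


The degree of a wedge product is the sum of the degrees of the individual forms.
Degrees: 3, 1
Total degree = 3 + 1 = 4

4


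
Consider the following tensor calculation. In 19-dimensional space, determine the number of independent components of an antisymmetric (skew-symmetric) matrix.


An antisymmetric rank-2 tensor satisfies A_{ij} = -A_{ji}, so diagonal entries are zero.
The independent components are the upper-triangular entries: C(n, 2) = n(n-1)/2.
n = 19
C(19, 2) = 19 * 18 / 2 = 342 / 2 = 171

171


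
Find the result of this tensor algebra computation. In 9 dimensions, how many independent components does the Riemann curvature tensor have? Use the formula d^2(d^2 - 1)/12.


The Riemann tensor in d dimensions has d^2(d^2 - 1)/12 independent components.
d = 9, so d^2 = 81
d^2 - 1 = 80
d^2(d^2 - 1) = 81 * 80 = 6480
Divide by 12: 6480 / 12 = 540

540


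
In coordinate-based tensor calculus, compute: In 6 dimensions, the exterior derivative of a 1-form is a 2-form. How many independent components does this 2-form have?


The exterior derivative of a p-form is a (p+1)-form.
Its number of independent components is C(n, p+1).
n = 6, p+1 = 2
C(6, 2) = 15

15


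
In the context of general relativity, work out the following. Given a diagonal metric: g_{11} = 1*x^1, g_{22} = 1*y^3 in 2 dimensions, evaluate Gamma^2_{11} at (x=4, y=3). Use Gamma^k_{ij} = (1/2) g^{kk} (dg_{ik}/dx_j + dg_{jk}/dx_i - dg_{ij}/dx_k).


For a diagonal metric, Gamma^k_{ij} = (1/2) g^{kk} (dg_{ik}/dx_j + dg_{jk}/dx_i - dg_{ij}/dx_k).
The metric is diagonal, so g_{ab} = 0 for a != b.
At the given point: g_{11} = 4, g_{22} = 27
g^{22} = 1/27
dg_{12}/dx_1 = 0 (off-diagonal)
dg_{12}/dx_1 = 0 (off-diagonal)
dg_{11}/dx_2 = dg_{11}/dx_2 = 0
Numerator = 0 + 0 - 0 = 0
Gamma^2_{11} = 0 / (2 * 27) = 0

0


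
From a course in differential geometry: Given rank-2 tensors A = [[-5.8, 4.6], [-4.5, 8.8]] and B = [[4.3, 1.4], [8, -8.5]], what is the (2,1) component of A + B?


Tensor addition is component-wise: (A + B)_{ij} = A_{ij} + B_{ij}.
A_{21} = -4.5
B_{21} = 8
(A + B)_{21} = -4.5 + 8 = 3.5

3.5


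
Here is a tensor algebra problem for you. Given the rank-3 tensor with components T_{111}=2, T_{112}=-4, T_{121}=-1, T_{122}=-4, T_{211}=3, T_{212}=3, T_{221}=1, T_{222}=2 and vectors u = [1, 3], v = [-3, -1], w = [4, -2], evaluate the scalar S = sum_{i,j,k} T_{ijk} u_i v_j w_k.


S = sum over i,j,k of T_{ijk} u_i v_j w_k. Expanding all 8 terms:
T_{111}*u_1*v_1*w_1 = 2*1*-3*4 = -24  (running total: -24)
T_{112}*u_1*v_1*w_2 = -4*1*-3*-2 = -24  (running total: -48)
T_{121}*u_1*v_2*w_1 = -1*1*-1*4 = 4  (running total: -44)
T_{122}*u_1*v_2*w_2 = -4*1*-1*-2 = -8  (running total: -52)
T_{211}*u_2*v_1*w_1 = 3*3*-3*4 = -108  (running total: -160)
T_{212}*u_2*v_1*w_2 = 3*3*-3*-2 = 54  (running total: -106)
T_{221}*u_2*v_2*w_1 = 1*3*-1*4 = -12  (running total: -118)
T_{222}*u_2*v_2*w_2 = 2*3*-1*-2 = 12  (running total: -106)
S = -106

-106


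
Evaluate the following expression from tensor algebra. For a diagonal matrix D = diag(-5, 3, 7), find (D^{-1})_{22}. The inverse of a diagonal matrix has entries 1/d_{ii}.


For a diagonal matrix, the inverse has entries (D^{-1})_{ii} = 1/d_{ii}.
The diagonal entries are: d_{11} = -5, d_{22} = 3, d_{33} = 7
We need (D^{-1})_{22} = 1/d_{22} = 1/3 = 1/3

1/3


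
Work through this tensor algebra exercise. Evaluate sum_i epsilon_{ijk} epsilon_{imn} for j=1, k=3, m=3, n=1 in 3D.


Using the identity: epsilon_{ijk} epsilon_{imn} = delta_{jm} delta_{kn} - delta_{jn} delta_{km}.
delta_{13} = 0
delta_{31} = 0
delta_{11} = 1
delta_{33} = 1
Result = 0 * 0 - 1 * 1 = 0 - 1 = -1

-1


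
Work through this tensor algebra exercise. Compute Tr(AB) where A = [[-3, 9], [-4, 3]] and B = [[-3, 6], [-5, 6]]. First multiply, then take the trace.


Tr(AB) = sum_i (AB)_{ii} where (AB)_{ii} = sum_k A_{ik} B_{ki}.
(AB)_{11} = -3*-3 + 9*-5 = -36
(AB)_{22} = -4*6 + 3*6 = -6
Tr(AB) = -36 + -6 = -42

-42


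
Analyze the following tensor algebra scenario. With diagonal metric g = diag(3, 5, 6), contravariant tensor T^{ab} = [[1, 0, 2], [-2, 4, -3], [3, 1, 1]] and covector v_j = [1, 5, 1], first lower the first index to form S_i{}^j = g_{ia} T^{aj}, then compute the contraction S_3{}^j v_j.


Step 1: lower the first index. For a diagonal metric, g_{ia} T^{aj} = g_{ii} T^{ij} (no sum on i).
g_{33} = 6
S_3{}^1 = 6 * T^{31} = 6 * 3 = 18
S_3{}^2 = 6 * T^{32} = 6 * 1 = 6
S_3{}^3 = 6 * T^{33} = 6 * 1 = 6
Step 2: contract S_3{}^j with v_j.
S_3{}^1 * v_1 = 18 * 1 = 18
S_3{}^2 * v_2 = 6 * 5 = 30
S_3{}^3 * v_3 = 6 * 1 = 6
Result = 18 + 30 + 6 = 54

54


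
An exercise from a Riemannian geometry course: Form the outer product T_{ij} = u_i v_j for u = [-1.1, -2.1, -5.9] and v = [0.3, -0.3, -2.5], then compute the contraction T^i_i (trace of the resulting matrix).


The outer product gives T_{ij} = u_i v_j.
The trace (contraction) is Tr(T) = sum_i T_{ii} = sum_i u_i v_i.
Diagonal entries:
T_{11} = u_1 * v_1 = -1.1 * 0.3 = -0.33
T_{22} = u_2 * v_2 = -2.1 * -0.3 = 0.63
T_{33} = u_3 * v_3 = -5.9 * -2.5 = 14.75
Tr(T) = -0.33 + 0.63 + 14.75 = 15.05

15.05


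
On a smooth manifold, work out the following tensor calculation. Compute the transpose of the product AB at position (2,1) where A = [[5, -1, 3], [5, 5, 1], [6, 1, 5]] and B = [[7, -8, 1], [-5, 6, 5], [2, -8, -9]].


(AB)^T_{ij} = (AB)_{ji} = sum_k A_{jk} B_{ki}.
For i=2, j=1 we need (AB)_{12}:
A_{11} * B_{12} = 5 * -8 = -40
A_{12} * B_{22} = -1 * 6 = -6
A_{13} * B_{32} = 3 * -8 = -24
Sum = -40 + -6 + -24 = -70

-70


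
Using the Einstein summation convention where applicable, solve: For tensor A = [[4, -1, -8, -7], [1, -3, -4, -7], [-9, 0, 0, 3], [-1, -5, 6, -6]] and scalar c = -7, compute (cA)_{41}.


Scalar multiplication: (cA)_{ij} = c * A_{ij}.
c = -7
A_{41} = -1
(cA)_{41} = -7 * -1 = 7

7


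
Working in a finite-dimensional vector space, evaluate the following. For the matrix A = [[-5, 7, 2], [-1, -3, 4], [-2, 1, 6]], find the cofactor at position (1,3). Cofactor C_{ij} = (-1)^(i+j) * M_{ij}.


To find cofactor C_{13}, delete row 1 and column 3.
The resulting 2x2 submatrix is: [[-1, -3], [-2, 1]]
Minor M_{13} = -1*1 - -3*-2
  = -1 - 6 = -7
Sign = (-1)^(1+3) = (-1)^4 = 1
Cofactor C_{13} = 1 * -7 = -7

-7


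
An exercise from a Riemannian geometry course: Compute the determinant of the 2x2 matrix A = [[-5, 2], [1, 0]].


For a 2x2 matrix [[a, b], [c, d]], det = a*d - b*c.
a = -5, b = 2, c = 1, d = 0
a*d = -5 * 0 = 0
b*c = 2 * 1 = 2
det = 0 - 2 = -2

-2


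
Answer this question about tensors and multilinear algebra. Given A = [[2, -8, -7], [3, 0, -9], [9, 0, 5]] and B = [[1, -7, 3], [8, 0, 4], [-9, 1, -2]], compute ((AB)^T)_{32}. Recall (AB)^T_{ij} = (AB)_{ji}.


(AB)^T_{ij} = (AB)_{ji} = sum_k A_{jk} B_{ki}.
For i=3, j=2 we need (AB)_{23}:
A_{21} * B_{13} = 3 * 3 = 9
A_{22} * B_{23} = 0 * 4 = 0
A_{23} * B_{33} = -9 * -2 = 18
Sum = 9 + 0 + 18 = 27

27


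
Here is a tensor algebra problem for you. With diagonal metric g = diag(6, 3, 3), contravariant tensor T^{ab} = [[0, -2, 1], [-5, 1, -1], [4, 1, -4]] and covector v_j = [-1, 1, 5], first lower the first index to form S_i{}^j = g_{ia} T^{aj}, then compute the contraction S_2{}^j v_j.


Step 1: lower the first index. For a diagonal metric, g_{ia} T^{aj} = g_{ii} T^{ij} (no sum on i).
g_{22} = 3
S_2{}^1 = 3 * T^{21} = 3 * -5 = -15
S_2{}^2 = 3 * T^{22} = 3 * 1 = 3
S_2{}^3 = 3 * T^{23} = 3 * -1 = -3
Step 2: contract S_2{}^j with v_j.
S_2{}^1 * v_1 = -15 * -1 = 15
S_2{}^2 * v_2 = 3 * 1 = 3
S_2{}^3 * v_3 = -3 * 5 = -15
Result = 15 + 3 + -15 = 3

3


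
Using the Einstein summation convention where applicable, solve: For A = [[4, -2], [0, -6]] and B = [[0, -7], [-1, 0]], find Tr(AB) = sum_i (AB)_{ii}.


Tr(AB) = sum_i (AB)_{ii} where (AB)_{ii} = sum_k A_{ik} B_{ki}.
(AB)_{11} = 4*0 + -2*-1 = 2
(AB)_{22} = 0*-7 + -6*0 = 0
Tr(AB) = 2 + 0 = 2

2


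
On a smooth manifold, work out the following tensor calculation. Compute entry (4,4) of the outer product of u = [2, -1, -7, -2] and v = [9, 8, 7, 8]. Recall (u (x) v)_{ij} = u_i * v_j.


The outer product entry T_{ij} = u_i * v_j.
We need i=4, j=4.
u_4 = -2, v_4 = 8
T_{4,4} = -2 * 8 = -16

-16


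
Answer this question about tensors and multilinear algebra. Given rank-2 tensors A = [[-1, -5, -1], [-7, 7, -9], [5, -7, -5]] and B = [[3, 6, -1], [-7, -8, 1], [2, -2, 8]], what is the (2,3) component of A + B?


Tensor addition is component-wise: (A + B)_{ij} = A_{ij} + B_{ij}.
A_{23} = -9
B_{23} = 1
(A + B)_{23} = -9 + 1 = -8

-8


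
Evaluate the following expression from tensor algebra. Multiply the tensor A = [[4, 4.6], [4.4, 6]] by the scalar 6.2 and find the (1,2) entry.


Scalar multiplication: (cA)_{ij} = c * A_{ij}.
c = 6.2
A_{12} = 4.6
(cA)_{12} = 6.2 * 4.6 = 28.52

28.52


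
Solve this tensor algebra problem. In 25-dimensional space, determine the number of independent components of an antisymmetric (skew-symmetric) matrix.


An antisymmetric rank-2 tensor satisfies A_{ij} = -A_{ji}, so diagonal entries are zero.
The independent components are the upper-triangular entries: C(n, 2) = n(n-1)/2.
n = 25
C(25, 2) = 25 * 24 / 2 = 600 / 2 = 300

300


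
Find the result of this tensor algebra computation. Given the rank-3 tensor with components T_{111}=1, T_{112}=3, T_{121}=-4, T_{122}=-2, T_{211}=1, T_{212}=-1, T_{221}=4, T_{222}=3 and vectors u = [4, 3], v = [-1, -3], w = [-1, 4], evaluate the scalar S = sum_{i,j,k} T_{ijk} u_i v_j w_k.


S = sum over i,j,k of T_{ijk} u_i v_j w_k. Expanding all 8 terms:
T_{111}*u_1*v_1*w_1 = 1*4*-1*-1 = 4  (running total: 4)
T_{112}*u_1*v_1*w_2 = 3*4*-1*4 = -48  (running total: -44)
T_{121}*u_1*v_2*w_1 = -4*4*-3*-1 = -48  (running total: -92)
T_{122}*u_1*v_2*w_2 = -2*4*-3*4 = 96  (running total: 4)
T_{211}*u_2*v_1*w_1 = 1*3*-1*-1 = 3  (running total: 7)
T_{212}*u_2*v_1*w_2 = -1*3*-1*4 = 12  (running total: 19)
T_{221}*u_2*v_2*w_1 = 4*3*-3*-1 = 36  (running total: 55)
T_{222}*u_2*v_2*w_2 = 3*3*-3*4 = -108  (running total: -53)
S = -53

-53


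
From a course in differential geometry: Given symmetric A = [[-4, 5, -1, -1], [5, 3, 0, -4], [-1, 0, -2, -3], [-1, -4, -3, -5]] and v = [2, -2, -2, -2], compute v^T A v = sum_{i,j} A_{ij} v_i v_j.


First compute Av:
(Av)_1 = -4*2 + 5*-2 + -1*-2 + -1*-2 = -14
(Av)_2 = 5*2 + 3*-2 + 0*-2 + -4*-2 = 12
(Av)_3 = -1*2 + 0*-2 + -2*-2 + -3*-2 = 8
(Av)_4 = -1*2 + -4*-2 + -3*-2 + -5*-2 = 22
Av = [-14, 12, 8, 22]
Then v^T (Av) = 2*-14 + -2*12 + -2*8 + -2*22
= -28 + -24 + -16 + -44 = -112

-112


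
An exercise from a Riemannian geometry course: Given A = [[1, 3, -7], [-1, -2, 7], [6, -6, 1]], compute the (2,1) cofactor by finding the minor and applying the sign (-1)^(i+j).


To find cofactor C_{21}, delete row 2 and column 1.
The resulting 2x2 submatrix is: [[3, -7], [-6, 1]]
Minor M_{21} = 3*1 - -7*-6
  = 3 - 42 = -39
Sign = (-1)^(2+1) = (-1)^3 = -1
Cofactor C_{21} = -1 * -39 = 39

39


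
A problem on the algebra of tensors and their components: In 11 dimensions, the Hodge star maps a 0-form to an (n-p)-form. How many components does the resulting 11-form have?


The Hodge dual of a p-form on an n-dimensional manifold is an (n-p)-form.
n = 11, p = 0, so dual degree = 11 - 0 = 11
The number of components is C(n, n-p) = C(11, 11) = 1

1


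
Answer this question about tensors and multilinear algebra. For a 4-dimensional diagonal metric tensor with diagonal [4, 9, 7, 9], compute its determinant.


For a diagonal metric, the determinant is the product of diagonal entries.
Diagonal entries: 4, 9, 7, 9
det(g) = 4 * 9 * 7 * 9 = 2268

2268


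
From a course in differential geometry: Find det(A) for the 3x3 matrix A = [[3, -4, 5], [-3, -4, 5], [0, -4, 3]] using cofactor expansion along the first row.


Expanding along the first row, det(A) = a11*M_11 - a12*M_12 + a13*M_13, where M_1j is the (1,j) minor.
Minor M_11 = -4*3 - 5*-4 = 8
Minor M_12 = -3*3 - 5*0 = -9
Minor M_13 = -3*-4 - -4*0 = 12
det = 3*(8) - -4*(-9) + 5*(12)
    = 24 - 36 + 60
    = 48

48


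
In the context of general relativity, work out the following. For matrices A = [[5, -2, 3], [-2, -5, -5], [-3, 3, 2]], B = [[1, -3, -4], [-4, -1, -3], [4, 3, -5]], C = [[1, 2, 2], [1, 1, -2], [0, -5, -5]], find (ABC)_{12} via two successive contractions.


(ABC)_{12} = sum_m (AB)_{1m} C_{m2}. First compute row 1 of AB.
(AB)_{11} = 5*1 + -2*-4 + 3*4 = 25
(AB)_{12} = 5*-3 + -2*-1 + 3*3 = -4
(AB)_{13} = 5*-4 + -2*-3 + 3*-5 = -29
Now contract with column 2 of C:
(AB)_{11} * C_{12} = 25 * 2 = 50
(AB)_{12} * C_{22} = -4 * 1 = -4
(AB)_{13} * C_{32} = -29 * -5 = 145
(ABC)_{12} = 50 + -4 + 145 = 191

191


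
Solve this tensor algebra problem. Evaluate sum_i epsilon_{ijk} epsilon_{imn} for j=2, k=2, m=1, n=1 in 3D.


Using the identity: epsilon_{ijk} epsilon_{imn} = delta_{jm} delta_{kn} - delta_{jn} delta_{km}.
delta_{21} = 0
delta_{21} = 0
delta_{21} = 0
delta_{21} = 0
Result = 0 * 0 - 0 * 0 = 0 - 0 = 0

0


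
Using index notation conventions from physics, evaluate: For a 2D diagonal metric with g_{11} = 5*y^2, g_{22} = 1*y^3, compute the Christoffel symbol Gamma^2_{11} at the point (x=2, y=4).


For a diagonal metric, Gamma^k_{ij} = (1/2) g^{kk} (dg_{ik}/dx_j + dg_{jk}/dx_i - dg_{ij}/dx_k).
The metric is diagonal, so g_{ab} = 0 for a != b.
At the given point: g_{11} = 80, g_{22} = 64
g^{22} = 1/64
dg_{12}/dx_1 = 0 (off-diagonal)
dg_{12}/dx_1 = 0 (off-diagonal)
dg_{11}/dx_2 = dg_{11}/dx_2 = 40
Numerator = 0 + 0 - 40 = -40
Gamma^2_{11} = -40 / (2 * 64) = -5/16

-5/16


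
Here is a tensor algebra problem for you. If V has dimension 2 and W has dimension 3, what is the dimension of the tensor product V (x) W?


The dimension of a tensor product is the product of dimensions.
dim(V) = 2, dim(W) = 3
dim(V (x) W) = 2 * 3 = 6

6


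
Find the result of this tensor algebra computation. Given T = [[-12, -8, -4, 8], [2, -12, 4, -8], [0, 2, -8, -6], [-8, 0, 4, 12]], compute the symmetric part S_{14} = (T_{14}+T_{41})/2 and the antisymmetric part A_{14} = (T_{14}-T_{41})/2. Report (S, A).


T_{14} = 8
T_{41} = -8
S_{14} = (8 + -8)/2 = 0/2 = 0
A_{14} = (8 - -8)/2 = 16/2 = 8
Check: S + A = 0 + 8 = 8 = T_{14}.

(0, 8)


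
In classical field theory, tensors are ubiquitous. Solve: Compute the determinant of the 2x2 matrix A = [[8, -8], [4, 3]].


For a 2x2 matrix [[a, b], [c, d]], det = a*d - b*c.
a = 8, b = -8, c = 4, d = 3
a*d = 8 * 3 = 24
b*c = -8 * 4 = -32
det = 24 - -32 = 56

56


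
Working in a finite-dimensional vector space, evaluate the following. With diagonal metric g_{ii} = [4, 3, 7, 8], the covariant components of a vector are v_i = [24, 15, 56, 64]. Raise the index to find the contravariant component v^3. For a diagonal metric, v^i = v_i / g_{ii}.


To raise an index with a diagonal metric: v^i = v_i / g_{ii}.
For index 3: v_3 = 56, g_{33} = 7
v^3 = 56 / 7 = 8

8


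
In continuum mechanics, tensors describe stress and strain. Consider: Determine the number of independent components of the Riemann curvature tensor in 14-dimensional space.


The Riemann tensor in d dimensions has d^2(d^2 - 1)/12 independent components.
d = 14, so d^2 = 196
d^2 - 1 = 195
d^2(d^2 - 1) = 196 * 195 = 38220
Divide by 12: 38220 / 12 = 3185

3185


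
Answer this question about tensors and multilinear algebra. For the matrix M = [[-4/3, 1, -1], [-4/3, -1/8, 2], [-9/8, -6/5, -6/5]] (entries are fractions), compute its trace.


The trace is the sum of diagonal entries.
Diagonal: M[1,1] = -4/3, M[2,2] = -1/8, M[3,3] = -6/5
Tr(M) = -4/3 + -1/8 + -6/5
Computing step by step:
After adding M[1,1]: -4/3
After adding M[2,2]: -35/24
After adding M[3,3]: -319/120
Tr(M) = -319/120

-319/120


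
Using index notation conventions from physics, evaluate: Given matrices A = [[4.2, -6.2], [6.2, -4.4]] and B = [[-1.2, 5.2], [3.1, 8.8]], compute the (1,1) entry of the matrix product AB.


(AB)_{ij} = sum_k A_{ik} B_{kj}.
For i=1, j=1:
A_{11} * B_{11} = 4.2 * -1.2 = -5.04
A_{12} * B_{21} = -6.2 * 3.1 = -19.22
Sum = -5.04 + -19.22 = -24.26

-24.26


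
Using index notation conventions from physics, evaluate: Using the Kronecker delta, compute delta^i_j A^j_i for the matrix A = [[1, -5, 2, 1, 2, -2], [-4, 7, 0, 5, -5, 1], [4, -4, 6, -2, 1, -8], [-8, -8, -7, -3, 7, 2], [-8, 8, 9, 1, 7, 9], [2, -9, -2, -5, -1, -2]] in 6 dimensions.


The contraction (trace) of a rank-2 tensor is the sum of its diagonal elements.
Diagonal entries: A[1,1] = 1, A[2,2] = 7, A[3,3] = 6, A[4,4] = -3, A[5,5] = 7, A[6,6] = -2
Tr(A) = 1 + 7 + 6 + -3 + 7 + -2 = 16

16


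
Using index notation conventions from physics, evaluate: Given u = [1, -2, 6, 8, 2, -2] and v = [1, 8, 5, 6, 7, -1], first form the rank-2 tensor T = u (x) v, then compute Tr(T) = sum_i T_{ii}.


The outer product gives T_{ij} = u_i v_j.
The trace (contraction) is Tr(T) = sum_i T_{ii} = sum_i u_i v_i.
Diagonal entries:
T_{11} = u_1 * v_1 = 1 * 1 = 1
T_{22} = u_2 * v_2 = -2 * 8 = -16
T_{33} = u_3 * v_3 = 6 * 5 = 30
T_{44} = u_4 * v_4 = 8 * 6 = 48
T_{55} = u_5 * v_5 = 2 * 7 = 14
T_{66} = u_6 * v_6 = -2 * -1 = 2
Tr(T) = 1 + -16 + 30 + 48 + 14 + 2 = 79

79


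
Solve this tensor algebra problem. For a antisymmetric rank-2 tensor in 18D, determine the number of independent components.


A antisymmetric rank-2 tensor in d dimensions has d(d-1)/2 independent components.
d = 18
d(d-1)/2 = 18 * 17 / 2 = 306 / 2 = 153

153


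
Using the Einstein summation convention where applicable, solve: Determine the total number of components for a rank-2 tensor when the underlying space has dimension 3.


The number of components of a rank-r tensor in d dimensions is d^r.
Here d = 3 and r = 2.
3^2 = 9

9


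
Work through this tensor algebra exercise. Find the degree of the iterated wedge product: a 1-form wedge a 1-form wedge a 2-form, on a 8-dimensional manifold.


The degree of a wedge product is the sum of the degrees of the individual forms.
Degrees: 1, 1, 2
Total degree = 1 + 1 + 2 = 4

4


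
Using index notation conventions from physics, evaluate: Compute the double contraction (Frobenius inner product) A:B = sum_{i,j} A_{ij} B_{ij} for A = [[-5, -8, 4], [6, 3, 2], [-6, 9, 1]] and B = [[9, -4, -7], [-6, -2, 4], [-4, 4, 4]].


A:B = sum over all i,j of A_{ij} * B_{ij}.
Row 1: -5*9=-45, -8*-4=32, 4*-7=-28 => row sum = -41
Row 2: 6*-6=-36, 3*-2=-6, 2*4=8 => row sum = -34
Row 3: -6*-4=24, 9*4=36, 1*4=4 => row sum = 64
Total = -41 + -34 + 64 = -11

-11


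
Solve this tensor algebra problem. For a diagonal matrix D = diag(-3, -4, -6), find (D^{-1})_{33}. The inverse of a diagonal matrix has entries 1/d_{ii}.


For a diagonal matrix, the inverse has entries (D^{-1})_{ii} = 1/d_{ii}.
The diagonal entries are: d_{11} = -3, d_{22} = -4, d_{33} = -6
We need (D^{-1})_{33} = 1/d_{33} = 1/-6 = -1/6

-1/6


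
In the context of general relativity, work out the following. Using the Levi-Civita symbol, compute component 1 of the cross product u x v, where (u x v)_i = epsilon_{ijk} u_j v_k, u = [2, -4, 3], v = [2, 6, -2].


(u x v)_1 = sum_{j,k} epsilon_{1jk} u_j v_k. Only permutations of (1,2,3) contribute; the two non-zero terms are:
eps_{123} u_2 v_3 = 1 * -4 * -2 = 8
eps_{132} u_3 v_2 = -1 * 3 * 6 = -18
(u x v)_1 = -10

-10


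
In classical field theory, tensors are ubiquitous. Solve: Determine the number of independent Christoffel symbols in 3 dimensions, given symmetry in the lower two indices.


Christoffel symbols Gamma^k_{ij} are symmetric in i,j, so there are d * d(d+1)/2 independent symbols.
d = 3
d(d+1)/2 = 3 * 4 / 2 = 6
Total = 3 * 6 = 18

18


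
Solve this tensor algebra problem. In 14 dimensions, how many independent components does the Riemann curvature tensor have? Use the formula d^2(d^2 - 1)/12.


The Riemann tensor in d dimensions has d^2(d^2 - 1)/12 independent components.
d = 14, so d^2 = 196
d^2 - 1 = 195
d^2(d^2 - 1) = 196 * 195 = 38220
Divide by 12: 38220 / 12 = 3185

3185


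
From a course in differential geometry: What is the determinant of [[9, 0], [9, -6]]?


For a 2x2 matrix [[a, b], [c, d]], det = a*d - b*c.
a = 9, b = 0, c = 9, d = -6
a*d = 9 * -6 = -54
b*c = 0 * 9 = 0
det = -54 - 0 = -54

-54


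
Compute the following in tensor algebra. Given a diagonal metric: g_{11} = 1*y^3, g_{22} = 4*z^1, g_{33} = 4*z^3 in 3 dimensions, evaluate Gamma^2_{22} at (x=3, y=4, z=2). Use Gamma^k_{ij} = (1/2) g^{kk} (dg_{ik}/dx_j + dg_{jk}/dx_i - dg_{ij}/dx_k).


For a diagonal metric, Gamma^k_{ij} = (1/2) g^{kk} (dg_{ik}/dx_j + dg_{jk}/dx_i - dg_{ij}/dx_k).
The metric is diagonal, so g_{ab} = 0 for a != b.
At the given point: g_{11} = 64, g_{22} = 8, g_{33} = 32
g^{22} = 1/8
dg_{22}/dx_2 = dg_{22}/dx_2 = 0
dg_{22}/dx_2 = dg_{22}/dx_2 = 0
dg_{22}/dx_2 = dg_{22}/dx_2 = 0
Numerator = 0 + 0 - 0 = 0
Gamma^2_{22} = 0 / (2 * 8) = 0

0


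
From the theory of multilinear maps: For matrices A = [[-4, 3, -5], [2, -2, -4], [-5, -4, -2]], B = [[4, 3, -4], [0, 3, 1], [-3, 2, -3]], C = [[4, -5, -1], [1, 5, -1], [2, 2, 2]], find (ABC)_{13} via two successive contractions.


(ABC)_{13} = sum_m (AB)_{1m} C_{m3}. First compute row 1 of AB.
(AB)_{11} = -4*4 + 3*0 + -5*-3 = -1
(AB)_{12} = -4*3 + 3*3 + -5*2 = -13
(AB)_{13} = -4*-4 + 3*1 + -5*-3 = 34
Now contract with column 3 of C:
(AB)_{11} * C_{13} = -1 * -1 = 1
(AB)_{12} * C_{23} = -13 * -1 = 13
(AB)_{13} * C_{33} = 34 * 2 = 68
(ABC)_{13} = 1 + 13 + 68 = 82

82


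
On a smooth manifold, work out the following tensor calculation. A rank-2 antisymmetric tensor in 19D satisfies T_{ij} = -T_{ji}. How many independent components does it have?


An antisymmetric rank-2 tensor satisfies A_{ij} = -A_{ji}, so diagonal entries are zero.
The independent components are the upper-triangular entries: C(n, 2) = n(n-1)/2.
n = 19
C(19, 2) = 19 * 18 / 2 = 342 / 2 = 171

171


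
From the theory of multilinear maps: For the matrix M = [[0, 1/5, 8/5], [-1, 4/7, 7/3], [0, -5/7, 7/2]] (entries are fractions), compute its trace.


The trace is the sum of diagonal entries.
Diagonal: M[1,1] = 0, M[2,2] = 4/7, M[3,3] = 7/2
Tr(M) = 0 + 4/7 + 7/2
Computing step by step:
After adding M[1,1]: 0
After adding M[2,2]: 4/7
After adding M[3,3]: 57/14
Tr(M) = 57/14

57/14


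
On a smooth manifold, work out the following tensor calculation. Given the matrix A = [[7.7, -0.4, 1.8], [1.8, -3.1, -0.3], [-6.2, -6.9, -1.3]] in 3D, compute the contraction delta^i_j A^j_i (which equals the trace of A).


The contraction (trace) of a rank-2 tensor is the sum of its diagonal elements.
Diagonal entries: A[1,1] = 7.7, A[2,2] = -3.1, A[3,3] = -1.3
Tr(A) = 7.7 + -3.1 + -1.3 = 3.3

3.3


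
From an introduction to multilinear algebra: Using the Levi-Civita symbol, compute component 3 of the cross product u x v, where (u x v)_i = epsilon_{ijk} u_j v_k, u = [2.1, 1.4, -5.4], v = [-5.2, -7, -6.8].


(u x v)_3 = sum_{j,k} epsilon_{3jk} u_j v_k. Only permutations of (1,2,3) contribute; the two non-zero terms are:
eps_{312} u_1 v_2 = 1 * 2.1 * -7 = -14.7
eps_{321} u_2 v_1 = -1 * 1.4 * -5.2 = 7.28
(u x v)_3 = -7.42

-7.42


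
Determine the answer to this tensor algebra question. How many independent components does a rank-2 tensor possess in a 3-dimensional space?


The number of components of a rank-r tensor in d dimensions is d^r.
Here d = 3 and r = 2.
3^2 = 9

9


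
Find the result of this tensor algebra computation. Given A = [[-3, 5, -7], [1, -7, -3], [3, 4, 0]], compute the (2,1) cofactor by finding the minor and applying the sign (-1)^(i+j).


To find cofactor C_{21}, delete row 2 and column 1.
The resulting 2x2 submatrix is: [[5, -7], [4, 0]]
Minor M_{21} = 5*0 - -7*4
  = 0 - -28 = 28
Sign = (-1)^(2+1) = (-1)^3 = -1
Cofactor C_{21} = -1 * 28 = -28

-28


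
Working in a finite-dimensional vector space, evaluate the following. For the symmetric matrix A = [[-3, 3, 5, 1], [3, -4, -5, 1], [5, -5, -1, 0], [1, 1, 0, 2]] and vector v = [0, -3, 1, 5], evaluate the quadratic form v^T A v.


First compute Av:
(Av)_1 = -3*0 + 3*-3 + 5*1 + 1*5 = 1
(Av)_2 = 3*0 + -4*-3 + -5*1 + 1*5 = 12
(Av)_3 = 5*0 + -5*-3 + -1*1 + 0*5 = 14
(Av)_4 = 1*0 + 1*-3 + 0*1 + 2*5 = 7
Av = [1, 12, 14, 7]
Then v^T (Av) = 0*1 + -3*12 + 1*14 + 5*7
= 0 + -36 + 14 + 35 = 13

13


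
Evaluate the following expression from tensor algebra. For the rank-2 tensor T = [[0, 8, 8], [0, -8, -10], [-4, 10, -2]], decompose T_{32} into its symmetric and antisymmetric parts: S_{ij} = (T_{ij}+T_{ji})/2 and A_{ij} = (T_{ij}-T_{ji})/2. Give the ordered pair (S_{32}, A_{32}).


T_{32} = 10
T_{23} = -10
S_{32} = (10 + -10)/2 = 0/2 = 0
A_{32} = (10 - -10)/2 = 20/2 = 10
Check: S + A = 0 + 10 = 10 = T_{32}.

(0, 10)


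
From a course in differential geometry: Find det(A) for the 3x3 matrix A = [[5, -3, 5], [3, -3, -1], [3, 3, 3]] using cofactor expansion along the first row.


Expanding along the first row, det(A) = a11*M_11 - a12*M_12 + a13*M_13, where M_1j is the (1,j) minor.
Minor M_11 = -3*3 - -1*3 = -6
Minor M_12 = 3*3 - -1*3 = 12
Minor M_13 = 3*3 - -3*3 = 18
det = 5*(-6) - -3*(12) + 5*(18)
    = -30 - -36 + 90
    = 96

96


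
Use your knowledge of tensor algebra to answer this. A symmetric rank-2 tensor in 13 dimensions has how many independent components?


A symmetric rank-2 tensor in d dimensions has d(d+1)/2 independent components.
d = 13
d(d+1)/2 = 13 * 14 / 2 = 182 / 2 = 91

91


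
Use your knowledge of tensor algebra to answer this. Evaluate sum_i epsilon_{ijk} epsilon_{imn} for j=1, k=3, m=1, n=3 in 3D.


Using the identity: epsilon_{ijk} epsilon_{imn} = delta_{jm} delta_{kn} - delta_{jn} delta_{km}.
delta_{11} = 1
delta_{33} = 1
delta_{13} = 0
delta_{31} = 0
Result = 1 * 1 - 0 * 0 = 1 - 0 = 1

1


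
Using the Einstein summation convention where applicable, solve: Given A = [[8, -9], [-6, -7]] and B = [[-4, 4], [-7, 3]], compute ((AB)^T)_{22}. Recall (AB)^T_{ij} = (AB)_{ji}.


(AB)^T_{ij} = (AB)_{ji} = sum_k A_{jk} B_{ki}.
For i=2, j=2 we need (AB)_{22}:
A_{21} * B_{12} = -6 * 4 = -24
A_{22} * B_{22} = -7 * 3 = -21
Sum = -24 + -21 = -45

-45


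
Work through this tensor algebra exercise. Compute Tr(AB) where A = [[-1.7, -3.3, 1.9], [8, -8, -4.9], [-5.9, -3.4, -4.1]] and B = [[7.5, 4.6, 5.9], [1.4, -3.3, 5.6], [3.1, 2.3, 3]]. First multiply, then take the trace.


Tr(AB) = sum_i (AB)_{ii} where (AB)_{ii} = sum_k A_{ik} B_{ki}.
(AB)_{11} = -1.7*7.5 + -3.3*1.4 + 1.9*3.1 = -11.48
(AB)_{22} = 8*4.6 + -8*-3.3 + -4.9*2.3 = 51.93
(AB)_{33} = -5.9*5.9 + -3.4*5.6 + -4.1*3 = -66.15
Tr(AB) = -11.48 + 51.93 + -66.15 = -25.7

-25.7


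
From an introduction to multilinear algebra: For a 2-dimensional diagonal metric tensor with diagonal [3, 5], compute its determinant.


For a diagonal metric, the determinant is the product of diagonal entries.
Diagonal entries: 3, 5
det(g) = 3 * 5 = 15

15


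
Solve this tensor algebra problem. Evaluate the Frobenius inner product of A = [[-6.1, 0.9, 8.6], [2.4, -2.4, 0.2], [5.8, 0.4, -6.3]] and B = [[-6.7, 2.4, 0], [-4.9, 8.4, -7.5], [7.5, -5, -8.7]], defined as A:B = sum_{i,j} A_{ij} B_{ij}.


A:B = sum over all i,j of A_{ij} * B_{ij}.
Row 1: -6.1*-6.7=40.87, 0.9*2.4=2.16, 8.6*0=0 => row sum = 43.03
Row 2: 2.4*-4.9=-11.76, -2.4*8.4=-20.16, 0.2*-7.5=-1.5 => row sum = -33.42
Row 3: 5.8*7.5=43.5, 0.4*-5=-2, -6.3*-8.7=54.81 => row sum = 96.31
Total = 43.03 + -33.42 + 96.31 = 105.92

105.92
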